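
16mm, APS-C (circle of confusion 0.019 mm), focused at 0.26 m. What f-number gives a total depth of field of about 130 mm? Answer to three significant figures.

Write h = H − f = f²/(N·c). The thin-lens limits are Dn = s·h/(h + (s−f)) and Df = s·h/(h − (s−f)), so DoF = Df − Dn = 2·s·(s−f)·h / (h² − (s−f)²).
That is a quadratic in h: DoF·h² − 2·s·(s−f)·h − DoF·(s−f)² = 0 ⇒ h = (s−f)·(s + √(s² + DoF²)) / DoF = 244 × (260 + √(260² + 130²)) / 130 = 244 × (260 + 290.689) / 130 ≈ 1033.6 mm.
Then N = f²/(c·h) = 16² / (0.019 × 1033.6) = 256 / 19.638 ≈ 13.

f/13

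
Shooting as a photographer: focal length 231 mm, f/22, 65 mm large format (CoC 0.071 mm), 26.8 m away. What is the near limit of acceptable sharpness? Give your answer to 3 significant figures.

Hyperfocal distance H = f²/(N·c) + f = 231²/(22 × 0.071) + 231 = 53361/1.562 + 231 ≈ 34393.0 mm ≈ 34.39 m.
Near limit Dn = s·(H − f)/(H + s − 2f) = 26800 × (34393.0 − 231) / (34393.0 + 26800 − 2 × 231) = 26800 × 34162.0 / 60731.0 ≈ 15075 mm ≈ 15.1 m.

15.1 m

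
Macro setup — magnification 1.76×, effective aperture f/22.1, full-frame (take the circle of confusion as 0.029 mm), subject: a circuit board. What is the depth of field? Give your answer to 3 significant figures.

At magnification m, DoF ≈ 2·N_eff·c/m² = 2 × 22.1 × 0.029 / 1.76² = 1.282 / 3.098 ≈ 0.414 mm.

0.414 mm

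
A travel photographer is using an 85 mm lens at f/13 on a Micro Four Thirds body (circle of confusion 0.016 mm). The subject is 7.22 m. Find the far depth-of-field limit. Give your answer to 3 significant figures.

Hyperfocal distance H = f²/(N·c) + f = 85²/(13 × 0.016) + 85 = 7225/0.208 + 85 ≈ 34820.6 mm ≈ 34.82 m.
Far limit Df = s·(H − f)/(H − s) = 7220 × (34820.6 − 85) / (34820.6 − 7220) = 7220 × 34735.6 / 27600.6 ≈ 9086.4 mm ≈ 9.09 m.

9.09 m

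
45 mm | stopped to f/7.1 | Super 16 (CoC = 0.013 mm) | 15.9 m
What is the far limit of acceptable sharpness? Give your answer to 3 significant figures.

57.3 m

Hyperfocal distance H = f²/(N·c) + f = 45²/(7.1 × 0.013) + 45 = 2025/0.0923 + 45 ≈ 21984.3 mm ≈ 21.98 m.
Far limit Df = s·(H − f)/(H − s) = 15900 × (21984.3 − 45) / (21984.3 − 15900) = 15900 × 21939.3 / 6084.3 ≈ 57333 mm ≈ 57.3 m.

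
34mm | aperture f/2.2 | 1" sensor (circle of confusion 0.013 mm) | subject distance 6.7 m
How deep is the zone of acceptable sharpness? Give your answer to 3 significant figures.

2.27 m

Hyperfocal distance H = f²/(N·c) + f = 34²/(2.2 × 0.013) + 34 = 1156/0.0286 + 34 ≈ 40453.6 mm ≈ 40.45 m.
Near limit Dn = s·(H − f)/(H + s − 2f) = 6700 × (40453.6 − 34) / (40453.6 + 6700 − 2 × 34) = 6700 × 40419.6 / 47085.6 ≈ 5751.5 mm.
Far limit Df = s·(H − f)/(H − s) = 6700 × (40453.6 − 34) / (40453.6 − 6700) = 6700 × 40419.6 / 33753.6 ≈ 8023.2 mm.
Depth of field = Df − Dn = 8023.2 − 5751.5 ≈ 2271.7 mm ≈ 2.27 m.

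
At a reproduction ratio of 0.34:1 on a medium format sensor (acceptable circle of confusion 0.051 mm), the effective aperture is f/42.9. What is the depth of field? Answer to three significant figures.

At magnification m, DoF ≈ 2·N_eff·c/m² = 2 × 42.9 × 0.051 / 0.34² = 4.376 / 0.1156 ≈ 37.9 mm.

37.9 mm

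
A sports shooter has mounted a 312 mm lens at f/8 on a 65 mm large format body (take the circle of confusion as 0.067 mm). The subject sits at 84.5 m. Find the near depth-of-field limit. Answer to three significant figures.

57.7 m

Hyperfocal distance H = f²/(N·c) + f = 312²/(8 × 0.067) + 312 = 97344/0.536 + 312 ≈ 181923.9 mm ≈ 181.9 m.
Near limit Dn = s·(H − f)/(H + s − 2f) = 84500 × (181923.9 − 312) / (181923.9 + 84500 − 2 × 312) = 84500 × 181611.9 / 265799.9 ≈ 57736 mm ≈ 57.7 m.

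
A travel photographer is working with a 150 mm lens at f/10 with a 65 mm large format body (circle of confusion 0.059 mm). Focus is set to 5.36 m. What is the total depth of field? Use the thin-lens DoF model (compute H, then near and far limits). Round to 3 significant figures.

Hyperfocal distance H = f²/(N·c) + f = 150²/(10 × 0.059) + 150 = 22500/0.59 + 150 ≈ 38285.6 mm ≈ 38.29 m.
Near limit Dn = s·(H − f)/(H + s − 2f) = 5360 × (38285.6 − 150) / (38285.6 + 5360 − 2 × 150) = 5360 × 38135.6 / 43345.6 ≈ 4715.7 mm.
Far limit Df = s·(H − f)/(H − s) = 5360 × (38285.6 − 150) / (38285.6 − 5360) = 5360 × 38135.6 / 32925.6 ≈ 6208.1 mm.
Depth of field = Df − Dn = 6208.1 − 4715.7 ≈ 1492.4 mm ≈ 1.49 m.

1.49 m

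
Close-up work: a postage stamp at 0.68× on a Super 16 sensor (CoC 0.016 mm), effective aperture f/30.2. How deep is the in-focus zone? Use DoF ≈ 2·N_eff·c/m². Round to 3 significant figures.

At magnification m, DoF ≈ 2·N_eff·c/m² = 2 × 30.2 × 0.016 / 0.68² = 0.9664 / 0.4624 ≈ 2.09 mm.

2.09 mm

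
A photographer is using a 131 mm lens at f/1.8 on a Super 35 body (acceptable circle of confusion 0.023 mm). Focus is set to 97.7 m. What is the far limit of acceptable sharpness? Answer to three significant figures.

128 m

Hyperfocal distance H = f²/(N·c) + f = 131²/(1.8 × 0.023) + 131 = 17161/0.0414 + 131 ≈ 414647.9 mm ≈ 414.6 m.
Far limit Df = s·(H − f)/(H − s) = 97700 × (414647.9 − 131) / (414647.9 − 97700) = 97700 × 414516.9 / 316947.9 ≈ 127776 mm ≈ 128 m.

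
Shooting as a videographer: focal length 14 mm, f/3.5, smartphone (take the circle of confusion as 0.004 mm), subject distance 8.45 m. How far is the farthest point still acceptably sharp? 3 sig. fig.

21.3 m

Hyperfocal distance H = f²/(N·c) + f = 14²/(3.5 × 0.004) + 14 = 196/0.014 + 14 ≈ 14014.0 mm ≈ 14.01 m.
Far limit Df = s·(H − f)/(H − s) = 8450 × (14014.0 − 14) / (14014.0 − 8450) = 8450 × 14000.0 / 5564.0 ≈ 21262 mm ≈ 21.3 m.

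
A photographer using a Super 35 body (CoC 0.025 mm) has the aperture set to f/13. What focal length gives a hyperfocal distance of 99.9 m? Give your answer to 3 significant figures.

180 mm

From H = f²/(N·c) + f, with f ≪ H: f ≈ √(H·N·c) = √(99900 × 13 × 0.025) = √32468 ≈ 180.2 mm.
The +f correction barely moves this — solving exactly, f² + N·c·f − N·c·H = 0 ⇒ f = (−N·c + √((N·c)² + 4·N·c·H))/2 = (−0.325 + √129870)/2 ≈ 180.02 mm, so f ≈ 180 mm.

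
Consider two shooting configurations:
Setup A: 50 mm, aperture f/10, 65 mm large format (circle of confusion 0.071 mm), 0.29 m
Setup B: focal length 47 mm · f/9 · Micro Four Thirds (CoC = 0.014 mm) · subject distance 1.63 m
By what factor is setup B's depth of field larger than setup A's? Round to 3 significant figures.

Setup A: H = 50²/(10×0.071) + 50 ≈ 3571.1 mm; DoF = Df − Dn = 311.212 − 271.495 ≈ 39.717 mm.
Setup B: H = 47²/(9×0.014) + 47 ≈ 17578.7 mm; DoF = Df − Dn = 1791.79 − 1495.01 ≈ 296.78 mm.
Ratio = 296.78 / 39.717 ≈ 7.47.

7.47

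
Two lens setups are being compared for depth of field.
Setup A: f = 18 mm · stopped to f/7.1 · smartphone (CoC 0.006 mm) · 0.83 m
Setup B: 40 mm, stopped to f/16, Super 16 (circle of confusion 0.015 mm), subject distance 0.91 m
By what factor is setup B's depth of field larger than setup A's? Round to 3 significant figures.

1.35

Setup A: H = 18²/(7.1×0.006) + 18 ≈ 7623.6 mm; DoF = Df − Dn = 929.20 − 749.93 ≈ 179.27 mm.
Setup B: H = 40²/(16×0.015) + 40 ≈ 6706.7 mm; DoF = Df − Dn = 1046.58 − 804.95 ≈ 241.63 mm.
Ratio = 241.63 / 179.27 ≈ 1.35.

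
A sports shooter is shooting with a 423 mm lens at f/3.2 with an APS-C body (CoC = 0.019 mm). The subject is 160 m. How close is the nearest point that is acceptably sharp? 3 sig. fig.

Hyperfocal distance H = f²/(N·c) + f = 423²/(3.2 × 0.019) + 423 = 178929/0.0608 + 423 ≈ 2943334.2 mm ≈ 2943 m.
Near limit Dn = s·(H − f)/(H + s − 2f) = 160000 × (2943334.2 − 423) / (2943334.2 + 160000 − 2 × 423) = 160000 × 2942911.2 / 3102488.2 ≈ 151770 mm ≈ 152 m.

152 m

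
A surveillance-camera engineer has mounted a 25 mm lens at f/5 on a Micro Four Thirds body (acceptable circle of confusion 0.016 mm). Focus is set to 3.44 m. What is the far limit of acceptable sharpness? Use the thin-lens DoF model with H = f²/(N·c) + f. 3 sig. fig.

Hyperfocal distance H = f²/(N·c) + f = 25²/(5 × 0.016) + 25 = 625/0.08 + 25 ≈ 7837.5 mm ≈ 7.838 m.
Far limit Df = s·(H − f)/(H − s) = 3440 × (7837.5 − 25) / (7837.5 − 3440) = 3440 × 7812.5 / 4397.5 ≈ 6111.4 mm ≈ 6.11 m.

6.11 m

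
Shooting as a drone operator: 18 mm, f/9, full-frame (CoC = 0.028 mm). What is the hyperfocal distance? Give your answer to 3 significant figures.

1.30 m

Hyperfocal distance H = f²/(N·c) + f = 18²/(9 × 0.028) + 18 = 324/0.252 + 18 ≈ 1303.7 mm ≈ 1.30 m.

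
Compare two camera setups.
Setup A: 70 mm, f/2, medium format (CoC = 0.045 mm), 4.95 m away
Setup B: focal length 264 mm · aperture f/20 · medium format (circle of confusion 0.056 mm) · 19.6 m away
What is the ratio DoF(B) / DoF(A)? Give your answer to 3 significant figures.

Setup A: H = 70²/(2×0.045) + 70 ≈ 54514.4 mm; DoF = Df − Dn = 5437.37 − 4542.82 ≈ 894.55 mm.
Setup B: H = 264²/(20×0.056) + 264 ≈ 62492.6 mm; DoF = Df − Dn = 28436 − 14954 ≈ 13482 mm.
Ratio = 13482 / 894.55 ≈ 15.1.

15.1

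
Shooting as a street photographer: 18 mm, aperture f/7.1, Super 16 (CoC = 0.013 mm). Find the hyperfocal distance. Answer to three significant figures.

3.53 m

Hyperfocal distance H = f²/(N·c) + f = 18²/(7.1 × 0.013) + 18 = 324/0.0923 + 18 ≈ 3528.3 mm ≈ 3.53 m.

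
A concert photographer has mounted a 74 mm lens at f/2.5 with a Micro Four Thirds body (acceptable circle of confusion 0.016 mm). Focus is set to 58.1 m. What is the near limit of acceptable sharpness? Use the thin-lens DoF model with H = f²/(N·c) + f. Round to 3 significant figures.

Hyperfocal distance H = f²/(N·c) + f = 74²/(2.5 × 0.016) + 74 = 5476/0.04 + 74 ≈ 136974.0 mm ≈ 137.0 m.
Near limit Dn = s·(H − f)/(H + s − 2f) = 58100 × (136974.0 − 74) / (136974.0 + 58100 − 2 × 74) = 58100 × 136900.0 / 194926.0 ≈ 40805 mm ≈ 40.8 m.

40.8 m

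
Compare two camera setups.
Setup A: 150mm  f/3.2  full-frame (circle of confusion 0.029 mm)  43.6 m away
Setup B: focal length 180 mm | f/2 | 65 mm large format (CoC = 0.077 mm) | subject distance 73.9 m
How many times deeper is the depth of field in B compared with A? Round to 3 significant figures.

Setup A: H = 150²/(3.2×0.029) + 150 ≈ 242606.9 mm; DoF = Df − Dn = 53119 − 36974 ≈ 16145 mm.
Setup B: H = 180²/(2×0.077) + 180 ≈ 210569.6 mm; DoF = Df − Dn = 113762 − 54725 ≈ 59037 mm.
Ratio = 59037 / 16145 ≈ 3.66.

3.66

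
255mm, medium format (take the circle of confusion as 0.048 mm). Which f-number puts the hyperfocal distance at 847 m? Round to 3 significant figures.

f/1.60

Rearrange H = f²/(N·c) + f for N: N = f² / ((H − f)·c).
N = 255² / ((847000 − 255) × 0.048) = 65025 / 40644 ≈ 1.60.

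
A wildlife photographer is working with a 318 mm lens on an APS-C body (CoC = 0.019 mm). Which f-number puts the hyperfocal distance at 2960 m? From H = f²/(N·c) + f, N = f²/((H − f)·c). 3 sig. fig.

Rearrange H = f²/(N·c) + f for N: N = f² / ((H − f)·c).
N = 318² / ((2960000 − 318) × 0.019) = 101124 / 56234 ≈ 1.80.

f/1.80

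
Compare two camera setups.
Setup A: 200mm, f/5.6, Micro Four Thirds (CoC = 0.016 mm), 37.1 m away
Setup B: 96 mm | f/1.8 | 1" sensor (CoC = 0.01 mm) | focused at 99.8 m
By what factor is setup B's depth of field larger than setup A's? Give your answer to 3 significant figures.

Setup A: H = 200²/(5.6×0.016) + 200 ≈ 446628.6 mm; DoF = Df − Dn = 40442.8 − 34267.6 ≈ 6175.2 mm.
Setup B: H = 96²/(1.8×0.01) + 96 ≈ 512096.0 mm; DoF = Df − Dn = 123934 − 83533 ≈ 40401 mm.
Ratio = 40401 / 6175.2 ≈ 6.54.

6.54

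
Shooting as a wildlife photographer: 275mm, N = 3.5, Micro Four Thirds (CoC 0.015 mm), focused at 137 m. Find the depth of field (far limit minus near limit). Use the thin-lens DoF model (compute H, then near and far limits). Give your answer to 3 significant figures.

26.2 m

Hyperfocal distance H = f²/(N·c) + f = 275²/(3.5 × 0.015) + 275 = 75625/0.0525 + 275 ≈ 1440751.2 mm ≈ 1441 m.
Near limit Dn = s·(H − f)/(H + s − 2f) = 137000 × (1440751.2 − 275) / (1440751.2 + 137000 − 2 × 275) = 137000 × 1440476.2 / 1577201.2 ≈ 125124 mm.
Far limit Df = s·(H − f)/(H − s) = 137000 × (1440751.2 − 275) / (1440751.2 − 137000) = 137000 × 1440476.2 / 1303751.2 ≈ 151367 mm.
Depth of field = Df − Dn = 151367 − 125124 ≈ 26243 mm ≈ 26.2 m.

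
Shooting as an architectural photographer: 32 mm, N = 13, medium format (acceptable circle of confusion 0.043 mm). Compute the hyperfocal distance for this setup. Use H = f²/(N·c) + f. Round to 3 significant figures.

Hyperfocal distance H = f²/(N·c) + f = 32²/(13 × 0.043) + 32 = 1024/0.559 + 32 ≈ 1863.8 mm ≈ 1.86 m.

1.86 m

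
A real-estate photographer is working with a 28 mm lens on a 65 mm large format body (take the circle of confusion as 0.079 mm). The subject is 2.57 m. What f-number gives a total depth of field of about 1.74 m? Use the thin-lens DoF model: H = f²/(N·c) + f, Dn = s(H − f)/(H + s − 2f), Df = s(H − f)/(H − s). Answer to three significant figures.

Write h = H − f = f²/(N·c). The thin-lens limits are Dn = s·h/(h + (s−f)) and Df = s·h/(h − (s−f)), so DoF = Df − Dn = 2·s·(s−f)·h / (h² − (s−f)²).
That is a quadratic in h: DoF·h² − 2·s·(s−f)·h − DoF·(s−f)² = 0 ⇒ h = (s−f)·(s + √(s² + DoF²)) / DoF = 2542 × (2570 + √(2570² + 1740²)) / 1740 = 2542 × (2570 + 3103.63) / 1740 ≈ 8288.7 mm.
Then N = f²/(c·h) = 28² / (0.079 × 8288.7) = 784 / 654.81 ≈ 1.20.

f/1.20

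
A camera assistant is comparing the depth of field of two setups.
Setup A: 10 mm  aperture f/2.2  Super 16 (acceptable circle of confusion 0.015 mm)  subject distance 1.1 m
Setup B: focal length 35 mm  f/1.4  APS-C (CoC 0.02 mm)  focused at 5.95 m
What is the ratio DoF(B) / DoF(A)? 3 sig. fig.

Setup A: H = 10²/(2.2×0.015) + 10 ≈ 3040.3 mm; DoF = Df − Dn = 1717.94 − 809.00 ≈ 908.94 mm.
Setup B: H = 35²/(1.4×0.02) + 35 ≈ 43785.0 mm; DoF = Df − Dn = 6880.2 − 5241.4 ≈ 1638.8 mm.
Ratio = 1638.8 / 908.94 ≈ 1.80.

1.80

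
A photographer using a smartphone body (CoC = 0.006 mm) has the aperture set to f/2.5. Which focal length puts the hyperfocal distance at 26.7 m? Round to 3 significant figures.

From H = f²/(N·c) + f, with f ≪ H: f ≈ √(H·N·c) = √(26700 × 2.5 × 0.006) = √400.50 ≈ 20.01 mm.
The +f correction barely moves this — solving exactly, f² + N·c·f − N·c·H = 0 ⇒ f = (−N·c + √((N·c)² + 4·N·c·H))/2 = (−0.015 + √1602.0)/2 ≈ 20.005 mm, so f ≈ 20.0 mm.

20.0 mm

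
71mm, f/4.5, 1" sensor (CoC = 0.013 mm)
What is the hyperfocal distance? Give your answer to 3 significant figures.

Hyperfocal distance H = f²/(N·c) + f = 71²/(4.5 × 0.013) + 71 = 5041/0.0585 + 71 ≈ 86241.9 mm ≈ 86.2 m.

86.2 m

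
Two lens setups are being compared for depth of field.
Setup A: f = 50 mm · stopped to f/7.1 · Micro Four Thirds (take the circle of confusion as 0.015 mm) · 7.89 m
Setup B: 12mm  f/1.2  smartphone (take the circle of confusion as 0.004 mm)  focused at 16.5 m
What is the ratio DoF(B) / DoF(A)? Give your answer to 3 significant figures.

Setup A: H = 50²/(7.1×0.015) + 50 ≈ 23524.2 mm; DoF = Df − Dn = 11846.6 − 5914.6 ≈ 5932.0 mm.
Setup B: H = 12²/(1.2×0.004) + 12 ≈ 30012.0 mm; DoF = Df − Dn = 36634 − 10648 ≈ 25986 mm.
Ratio = 25986 / 5932.0 ≈ 4.38.

4.38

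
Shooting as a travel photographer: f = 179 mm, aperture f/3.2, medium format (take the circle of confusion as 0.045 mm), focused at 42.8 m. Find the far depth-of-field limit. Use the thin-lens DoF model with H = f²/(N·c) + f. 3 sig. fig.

Hyperfocal distance H = f²/(N·c) + f = 179²/(3.2 × 0.045) + 179 = 32041/0.144 + 179 ≈ 222685.9 mm ≈ 222.7 m.
Far limit Df = s·(H − f)/(H − s) = 42800 × (222685.9 − 179) / (222685.9 − 42800) = 42800 × 222506.9 / 179885.9 ≈ 52941 mm ≈ 52.9 m.

52.9 m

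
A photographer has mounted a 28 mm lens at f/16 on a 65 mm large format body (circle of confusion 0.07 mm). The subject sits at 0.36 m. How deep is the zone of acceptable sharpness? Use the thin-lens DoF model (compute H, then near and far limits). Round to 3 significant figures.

441 mm

Hyperfocal distance H = f²/(N·c) + f = 28²/(16 × 0.07) + 28 = 784/1.12 + 28 ≈ 728.0 mm ≈ 0.728 m.
Near limit Dn = s·(H − f)/(H + s − 2f) = 360 × (728.0 − 28) / (728.0 + 360 − 2 × 28) = 360 × 700.0 / 1032.0 ≈ 244.19 mm.
Far limit Df = s·(H − f)/(H − s) = 360 × (728.0 − 28) / (728.0 − 360) = 360 × 700.0 / 368.0 ≈ 684.78 mm.
Depth of field = Df − Dn = 684.78 − 244.19 ≈ 440.59 mm.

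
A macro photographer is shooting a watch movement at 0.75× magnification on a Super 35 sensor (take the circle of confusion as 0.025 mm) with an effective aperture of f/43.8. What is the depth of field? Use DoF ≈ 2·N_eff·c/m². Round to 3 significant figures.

3.89 mm

At magnification m, DoF ≈ 2·N_eff·c/m² = 2 × 43.8 × 0.025 / 0.75² = 2.19 / 0.5625 ≈ 3.89 mm.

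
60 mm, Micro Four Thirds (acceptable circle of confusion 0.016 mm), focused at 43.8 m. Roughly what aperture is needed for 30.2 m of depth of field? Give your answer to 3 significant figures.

f/1.60

Write h = H − f = f²/(N·c). The thin-lens limits are Dn = s·h/(h + (s−f)) and Df = s·h/(h − (s−f)), so DoF = Df − Dn = 2·s·(s−f)·h / (h² − (s−f)²).
That is a quadratic in h: DoF·h² − 2·s·(s−f)·h − DoF·(s−f)² = 0 ⇒ h = (s−f)·(s + √(s² + DoF²)) / DoF = 43740 × (43800 + √(43800² + 30200²)) / 30200 = 43740 × (43800 + 53202.3) / 30200 ≈ 140493 mm.
Then N = f²/(c·h) = 60² / (0.016 × 140493) = 3600 / 2247.9 ≈ 1.60.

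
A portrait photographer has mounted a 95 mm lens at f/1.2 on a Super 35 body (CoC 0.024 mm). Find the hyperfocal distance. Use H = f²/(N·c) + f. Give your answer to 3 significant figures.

313 m

Hyperfocal distance H = f²/(N·c) + f = 95²/(1.2 × 0.024) + 95 = 9025/0.0288 + 95 ≈ 313463.1 mm ≈ 313 m.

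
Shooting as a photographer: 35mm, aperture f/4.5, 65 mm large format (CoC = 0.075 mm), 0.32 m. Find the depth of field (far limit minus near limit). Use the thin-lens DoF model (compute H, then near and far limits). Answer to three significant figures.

50.6 mm

Hyperfocal distance H = f²/(N·c) + f = 35²/(4.5 × 0.075) + 35 = 1225/0.3375 + 35 ≈ 3664.6 mm ≈ 3.665 m.
Near limit Dn = s·(H − f)/(H + s − 2f) = 320 × (3664.6 − 35) / (3664.6 + 320 − 2 × 35) = 320 × 3629.6 / 3914.6 ≈ 296.703 mm.
Far limit Df = s·(H − f)/(H − s) = 320 × (3664.6 − 35) / (3664.6 − 320) = 320 × 3629.6 / 3344.6 ≈ 347.268 mm.
Depth of field = Df − Dn = 347.268 − 296.703 ≈ 50.565 mm.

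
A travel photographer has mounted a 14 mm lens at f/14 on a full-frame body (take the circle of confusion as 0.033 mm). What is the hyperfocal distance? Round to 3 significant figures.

Hyperfocal distance H = f²/(N·c) + f = 14²/(14 × 0.033) + 14 = 196/0.462 + 14 ≈ 438.2 mm ≈ 0.438 m.

438 mm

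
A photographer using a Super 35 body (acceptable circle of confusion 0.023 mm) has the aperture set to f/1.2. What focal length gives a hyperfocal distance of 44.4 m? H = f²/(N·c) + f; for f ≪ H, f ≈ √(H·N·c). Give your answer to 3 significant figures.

35.0 mm

From H = f²/(N·c) + f, with f ≪ H: f ≈ √(H·N·c) = √(44400 × 1.2 × 0.023) = √1225.4 ≈ 35.01 mm.
The +f correction barely moves this — solving exactly, f² + N·c·f − N·c·H = 0 ⇒ f = (−N·c + √((N·c)² + 4·N·c·H))/2 = (−0.0276 + √4901.8)/2 ≈ 34.992 mm, so f ≈ 35.0 mm.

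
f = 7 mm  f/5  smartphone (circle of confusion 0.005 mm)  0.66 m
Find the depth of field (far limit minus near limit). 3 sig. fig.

Hyperfocal distance H = f²/(N·c) + f = 7²/(5 × 0.005) + 7 = 49/0.025 + 7 ≈ 1967.0 mm ≈ 1.967 m.
Near limit Dn = s·(H − f)/(H + s − 2f) = 660 × (1967.0 − 7) / (1967.0 + 660 − 2 × 7) = 660 × 1960.0 / 2613.0 ≈ 495.06 mm.
Far limit Df = s·(H − f)/(H − s) = 660 × (1967.0 − 7) / (1967.0 − 660) = 660 × 1960.0 / 1307.0 ≈ 989.75 mm.
Depth of field = Df − Dn = 989.75 − 495.06 ≈ 494.69 mm.

495 mm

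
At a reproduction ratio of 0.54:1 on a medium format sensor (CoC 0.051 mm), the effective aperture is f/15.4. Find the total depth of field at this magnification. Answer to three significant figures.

5.39 mm

At magnification m, DoF ≈ 2·N_eff·c/m² = 2 × 15.4 × 0.051 / 0.54² = 1.571 / 0.2916 ≈ 5.39 mm.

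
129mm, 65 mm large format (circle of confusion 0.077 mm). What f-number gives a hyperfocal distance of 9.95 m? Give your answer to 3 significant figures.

f/22

Rearrange H = f²/(N·c) + f for N: N = f² / ((H − f)·c).
N = 129² / ((9950 − 129) × 0.077) = 16641 / 756.2 ≈ 22.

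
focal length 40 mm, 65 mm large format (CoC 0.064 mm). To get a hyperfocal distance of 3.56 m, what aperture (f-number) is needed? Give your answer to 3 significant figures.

Rearrange H = f²/(N·c) + f for N: N = f² / ((H − f)·c).
N = 40² / ((3560 − 40) × 0.064) = 1600 / 225.3 ≈ 7.10.

f/7.10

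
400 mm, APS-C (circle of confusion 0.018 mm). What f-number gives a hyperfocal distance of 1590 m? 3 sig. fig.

Rearrange H = f²/(N·c) + f for N: N = f² / ((H − f)·c).
N = 400² / ((1590000 − 400) × 0.018) = 160000 / 28613 ≈ 5.59.

f/5.59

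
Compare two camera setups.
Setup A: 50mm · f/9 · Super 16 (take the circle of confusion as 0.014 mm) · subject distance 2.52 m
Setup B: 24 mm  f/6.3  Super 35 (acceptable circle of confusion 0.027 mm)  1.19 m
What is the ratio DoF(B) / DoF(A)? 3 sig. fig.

1.46

Setup A: H = 50²/(9×0.014) + 50 ≈ 19891.3 mm; DoF = Df − Dn = 2878.32 − 2241.02 ≈ 637.30 mm.
Setup B: H = 24²/(6.3×0.027) + 24 ≈ 3410.2 mm; DoF = Df − Dn = 1814.95 − 885.20 ≈ 929.75 mm.
Ratio = 929.75 / 637.30 ≈ 1.46.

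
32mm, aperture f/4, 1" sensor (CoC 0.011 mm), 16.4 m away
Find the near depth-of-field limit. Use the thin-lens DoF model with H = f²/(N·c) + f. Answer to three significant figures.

9.63 m

Hyperfocal distance H = f²/(N·c) + f = 32²/(4 × 0.011) + 32 = 1024/0.044 + 32 ≈ 23304.7 mm ≈ 23.30 m.
Near limit Dn = s·(H − f)/(H + s − 2f) = 16400 × (23304.7 − 32) / (23304.7 + 16400 − 2 × 32) = 16400 × 23272.7 / 39640.7 ≈ 9628.3 mm ≈ 9.63 m.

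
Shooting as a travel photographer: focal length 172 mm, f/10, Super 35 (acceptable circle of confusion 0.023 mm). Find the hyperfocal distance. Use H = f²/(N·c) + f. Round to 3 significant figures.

Hyperfocal distance H = f²/(N·c) + f = 172²/(10 × 0.023) + 172 = 29584/0.23 + 172 ≈ 128798.1 mm ≈ 129 m.

129 m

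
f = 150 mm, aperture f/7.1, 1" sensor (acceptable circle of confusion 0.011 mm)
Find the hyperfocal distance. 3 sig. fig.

288 m

Hyperfocal distance H = f²/(N·c) + f = 150²/(7.1 × 0.011) + 150 = 22500/0.0781 + 150 ≈ 288242.2 mm ≈ 288 m.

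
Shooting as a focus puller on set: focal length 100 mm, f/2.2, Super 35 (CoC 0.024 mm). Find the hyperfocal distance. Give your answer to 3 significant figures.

Hyperfocal distance H = f²/(N·c) + f = 100²/(2.2 × 0.024) + 100 = 10000/0.0528 + 100 ≈ 189493.9 mm ≈ 189 m.

189 m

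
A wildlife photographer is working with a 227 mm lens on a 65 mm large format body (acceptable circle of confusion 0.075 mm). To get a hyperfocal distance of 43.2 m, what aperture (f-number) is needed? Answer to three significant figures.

Rearrange H = f²/(N·c) + f for N: N = f² / ((H − f)·c).
N = 227² / ((43200 − 227) × 0.075) = 51529 / 3223 ≈ 16.

f/16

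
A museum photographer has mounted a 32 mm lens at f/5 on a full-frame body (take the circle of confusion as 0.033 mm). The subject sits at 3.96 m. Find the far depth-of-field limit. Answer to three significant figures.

10.8 m

Hyperfocal distance H = f²/(N·c) + f = 32²/(5 × 0.033) + 32 = 1024/0.165 + 32 ≈ 6238.1 mm ≈ 6.238 m.
Far limit Df = s·(H − f)/(H − s) = 3960 × (6238.1 − 32) / (6238.1 − 3960) = 3960 × 6206.1 / 2278.1 ≈ 10788 mm ≈ 10.8 m.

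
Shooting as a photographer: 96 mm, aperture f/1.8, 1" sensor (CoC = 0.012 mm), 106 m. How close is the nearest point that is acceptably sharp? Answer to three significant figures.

84.9 m

Hyperfocal distance H = f²/(N·c) + f = 96²/(1.8 × 0.012) + 96 = 9216/0.0216 + 96 ≈ 426762.7 mm ≈ 426.8 m.
Near limit Dn = s·(H − f)/(H + s − 2f) = 106000 × (426762.7 − 96) / (426762.7 + 106000 − 2 × 96) = 106000 × 426666.7 / 532570.7 ≈ 84921 mm ≈ 84.9 m.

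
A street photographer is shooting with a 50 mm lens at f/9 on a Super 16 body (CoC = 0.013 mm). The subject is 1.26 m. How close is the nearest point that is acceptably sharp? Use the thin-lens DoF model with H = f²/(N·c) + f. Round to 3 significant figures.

1.19 m

Hyperfocal distance H = f²/(N·c) + f = 50²/(9 × 0.013) + 50 = 2500/0.117 + 50 ≈ 21417.5 mm ≈ 21.42 m.
Near limit Dn = s·(H − f)/(H + s − 2f) = 1260 × (21417.5 − 50) / (21417.5 + 1260 − 2 × 50) = 1260 × 21367.5 / 22577.5 ≈ 1192.5 mm ≈ 1.19 m.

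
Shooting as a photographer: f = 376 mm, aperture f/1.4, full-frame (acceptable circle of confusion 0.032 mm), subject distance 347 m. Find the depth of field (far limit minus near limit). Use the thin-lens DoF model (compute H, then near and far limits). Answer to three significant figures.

Hyperfocal distance H = f²/(N·c) + f = 376²/(1.4 × 0.032) + 376 = 141376/0.0448 + 376 ≈ 3156090.3 mm ≈ 3156 m.
Near limit Dn = s·(H − f)/(H + s − 2f) = 347000 × (3156090.3 − 376) / (3156090.3 + 347000 − 2 × 376) = 347000 × 3155714.3 / 3502338.3 ≈ 312658 mm.
Far limit Df = s·(H − f)/(H − s) = 347000 × (3156090.3 − 376) / (3156090.3 − 347000) = 347000 × 3155714.3 / 2809090.3 ≈ 389818 mm.
Depth of field = Df − Dn = 389818 − 312658 ≈ 77160 mm ≈ 77.2 m.

77.2 m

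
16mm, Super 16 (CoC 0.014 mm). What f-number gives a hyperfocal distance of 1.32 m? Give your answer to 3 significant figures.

f/14

Rearrange H = f²/(N·c) + f for N: N = f² / ((H − f)·c).
N = 16² / ((1320 − 16) × 0.014) = 256 / 18.26 ≈ 14.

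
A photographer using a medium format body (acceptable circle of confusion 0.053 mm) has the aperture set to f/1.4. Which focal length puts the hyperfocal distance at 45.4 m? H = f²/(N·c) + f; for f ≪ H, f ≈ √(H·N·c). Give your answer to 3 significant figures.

58.0 mm

From H = f²/(N·c) + f, with f ≪ H: f ≈ √(H·N·c) = √(45400 × 1.4 × 0.053) = √3368.7 ≈ 58.04 mm.
The +f correction barely moves this — solving exactly, f² + N·c·f − N·c·H = 0 ⇒ f = (−N·c + √((N·c)² + 4·N·c·H))/2 = (−0.0742 + √13475)/2 ≈ 58.003 mm, so f ≈ 58.0 mm.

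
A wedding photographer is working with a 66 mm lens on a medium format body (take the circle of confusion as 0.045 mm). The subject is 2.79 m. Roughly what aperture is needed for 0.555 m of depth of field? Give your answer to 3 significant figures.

f/3.50

Write h = H − f = f²/(N·c). The thin-lens limits are Dn = s·h/(h + (s−f)) and Df = s·h/(h − (s−f)), so DoF = Df − Dn = 2·s·(s−f)·h / (h² − (s−f)²).
That is a quadratic in h: DoF·h² − 2·s·(s−f)·h − DoF·(s−f)² = 0 ⇒ h = (s−f)·(s + √(s² + DoF²)) / DoF = 2724 × (2790 + √(2790² + 555²)) / 555 = 2724 × (2790 + 2844.67) / 555 ≈ 27656 mm.
Then N = f²/(c·h) = 66² / (0.045 × 27656) = 4356 / 1244.5 ≈ 3.50.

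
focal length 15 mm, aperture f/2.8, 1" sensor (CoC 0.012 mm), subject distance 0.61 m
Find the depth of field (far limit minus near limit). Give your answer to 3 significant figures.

Hyperfocal distance H = f²/(N·c) + f = 15²/(2.8 × 0.012) + 15 = 225/0.0336 + 15 ≈ 6711.4 mm ≈ 6.711 m.
Near limit Dn = s·(H − f)/(H + s − 2f) = 610 × (6711.4 − 15) / (6711.4 + 610 − 2 × 15) = 610 × 6696.4 / 7291.4 ≈ 560.22 mm.
Far limit Df = s·(H − f)/(H − s) = 610 × (6711.4 − 15) / (6711.4 − 610) = 610 × 6696.4 / 6101.4 ≈ 669.49 mm.
Depth of field = Df − Dn = 669.49 − 560.22 ≈ 109.27 mm.

109 mm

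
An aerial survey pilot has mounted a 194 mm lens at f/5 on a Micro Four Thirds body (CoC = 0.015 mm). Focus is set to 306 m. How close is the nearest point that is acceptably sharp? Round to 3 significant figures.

Hyperfocal distance H = f²/(N·c) + f = 194²/(5 × 0.015) + 194 = 37636/0.075 + 194 ≈ 502007.3 mm ≈ 502.0 m.
Near limit Dn = s·(H − f)/(H + s − 2f) = 306000 × (502007.3 − 194) / (502007.3 + 306000 − 2 × 194) = 306000 × 501813.3 / 807619.3 ≈ 190133 mm ≈ 190 m.

190 m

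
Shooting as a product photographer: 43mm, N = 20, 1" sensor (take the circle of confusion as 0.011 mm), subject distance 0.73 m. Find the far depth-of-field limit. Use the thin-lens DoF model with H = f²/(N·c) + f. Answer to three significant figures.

0.795 m

Hyperfocal distance H = f²/(N·c) + f = 43²/(20 × 0.011) + 43 = 1849/0.22 + 43 ≈ 8447.5 mm ≈ 8.448 m.
Far limit Df = s·(H − f)/(H − s) = 730 × (8447.5 − 43) / (8447.5 − 730) = 730 × 8404.5 / 7717.5 ≈ 794.98 mm ≈ 0.795 m.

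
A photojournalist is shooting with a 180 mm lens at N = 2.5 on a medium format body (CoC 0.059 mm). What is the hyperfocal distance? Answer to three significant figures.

Hyperfocal distance H = f²/(N·c) + f = 180²/(2.5 × 0.059) + 180 = 32400/0.1475 + 180 ≈ 219841.0 mm ≈ 220 m.

220 m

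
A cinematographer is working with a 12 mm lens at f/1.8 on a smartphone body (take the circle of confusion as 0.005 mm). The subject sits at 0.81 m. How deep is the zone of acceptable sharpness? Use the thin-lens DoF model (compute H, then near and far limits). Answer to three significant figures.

Hyperfocal distance H = f²/(N·c) + f = 12²/(1.8 × 0.005) + 12 = 144/0.009 + 12 ≈ 16012.0 mm ≈ 16.01 m.
Near limit Dn = s·(H − f)/(H + s − 2f) = 810 × (16012.0 − 12) / (16012.0 + 810 − 2 × 12) = 810 × 16000.0 / 16798.0 ≈ 771.520 mm.
Far limit Df = s·(H − f)/(H − s) = 810 × (16012.0 − 12) / (16012.0 − 810) = 810 × 16000.0 / 15202.0 ≈ 852.519 mm.
Depth of field = Df − Dn = 852.519 − 771.520 ≈ 80.999 mm.

81.0 mm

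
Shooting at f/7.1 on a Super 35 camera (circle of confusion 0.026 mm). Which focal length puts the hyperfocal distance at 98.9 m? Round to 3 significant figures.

135 mm

From H = f²/(N·c) + f, with f ≪ H: f ≈ √(H·N·c) = √(98900 × 7.1 × 0.026) = √18257 ≈ 135.1 mm.
The +f correction barely moves this — solving exactly, f² + N·c·f − N·c·H = 0 ⇒ f = (−N·c + √((N·c)² + 4·N·c·H))/2 = (−0.1846 + √73028)/2 ≈ 135.03 mm, so f ≈ 135 mm.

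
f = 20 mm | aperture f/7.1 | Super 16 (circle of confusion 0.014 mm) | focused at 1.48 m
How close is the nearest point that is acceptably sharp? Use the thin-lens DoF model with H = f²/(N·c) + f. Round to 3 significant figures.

1.09 m

Hyperfocal distance H = f²/(N·c) + f = 20²/(7.1 × 0.014) + 20 = 400/0.0994 + 20 ≈ 4044.1 mm ≈ 4.044 m.
Near limit Dn = s·(H − f)/(H + s − 2f) = 1480 × (4044.1 − 20) / (4044.1 + 1480 − 2 × 20) = 1480 × 4024.1 / 5484.1 ≈ 1086.0 mm ≈ 1.09 m.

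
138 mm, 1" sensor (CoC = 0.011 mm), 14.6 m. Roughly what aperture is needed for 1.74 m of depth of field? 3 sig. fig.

Write h = H − f = f²/(N·c). The thin-lens limits are Dn = s·h/(h + (s−f)) and Df = s·h/(h − (s−f)), so DoF = Df − Dn = 2·s·(s−f)·h / (h² − (s−f)²).
That is a quadratic in h: DoF·h² − 2·s·(s−f)·h − DoF·(s−f)² = 0 ⇒ h = (s−f)·(s + √(s² + DoF²)) / DoF = 14462 × (14600 + √(14600² + 1740²)) / 1740 = 14462 × (14600 + 14703.3) / 1740 ≈ 243554 mm.
Then N = f²/(c·h) = 138² / (0.011 × 243554) = 19044 / 2679.1 ≈ 7.11.

f/7.11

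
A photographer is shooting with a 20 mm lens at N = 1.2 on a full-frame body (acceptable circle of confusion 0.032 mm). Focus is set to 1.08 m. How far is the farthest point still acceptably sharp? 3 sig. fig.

Hyperfocal distance H = f²/(N·c) + f = 20²/(1.2 × 0.032) + 20 = 400/0.0384 + 20 ≈ 10436.7 mm ≈ 10.44 m.
Far limit Df = s·(H − f)/(H − s) = 1080 × (10436.7 − 20) / (10436.7 − 1080) = 1080 × 10416.7 / 9356.7 ≈ 1202.4 mm ≈ 1.20 m.

1.20 m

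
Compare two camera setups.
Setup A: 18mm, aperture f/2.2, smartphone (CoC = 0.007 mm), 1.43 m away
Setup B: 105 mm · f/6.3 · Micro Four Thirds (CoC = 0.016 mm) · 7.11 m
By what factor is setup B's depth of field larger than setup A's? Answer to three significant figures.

Setup A: H = 18²/(2.2×0.007) + 18 ≈ 21057.0 mm; DoF = Df − Dn = 1532.88 − 1340.06 ≈ 192.82 mm.
Setup B: H = 105²/(6.3×0.016) + 105 ≈ 109480.0 mm; DoF = Df − Dn = 7596.52 − 6682.04 ≈ 914.48 mm.
Ratio = 914.48 / 192.82 ≈ 4.74.

4.74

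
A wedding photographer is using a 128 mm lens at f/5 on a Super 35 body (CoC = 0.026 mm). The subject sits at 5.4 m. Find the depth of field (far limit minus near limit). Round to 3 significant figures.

Hyperfocal distance H = f²/(N·c) + f = 128²/(5 × 0.026) + 128 = 16384/0.13 + 128 ≈ 126158.8 mm ≈ 126.2 m.
Near limit Dn = s·(H − f)/(H + s − 2f) = 5400 × (126158.8 − 128) / (126158.8 + 5400 − 2 × 128) = 5400 × 126030.8 / 131302.8 ≈ 5183.18 mm.
Far limit Df = s·(H − f)/(H − s) = 5400 × (126158.8 − 128) / (126158.8 − 5400) = 5400 × 126030.8 / 120758.8 ≈ 5635.75 mm.
Depth of field = Df − Dn = 5635.75 − 5183.18 ≈ 452.57 mm.

453 mm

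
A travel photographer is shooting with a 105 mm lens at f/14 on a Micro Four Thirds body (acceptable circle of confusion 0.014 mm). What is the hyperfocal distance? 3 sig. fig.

56.4 m

Hyperfocal distance H = f²/(N·c) + f = 105²/(14 × 0.014) + 105 = 11025/0.196 + 105 ≈ 56355.0 mm ≈ 56.4 m.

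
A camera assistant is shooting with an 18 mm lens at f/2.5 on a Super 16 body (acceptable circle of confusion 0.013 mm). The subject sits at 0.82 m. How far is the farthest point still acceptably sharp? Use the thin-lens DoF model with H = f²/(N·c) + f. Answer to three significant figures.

Hyperfocal distance H = f²/(N·c) + f = 18²/(2.5 × 0.013) + 18 = 324/0.0325 + 18 ≈ 9987.2 mm ≈ 9.987 m.
Far limit Df = s·(H − f)/(H − s) = 820 × (9987.2 − 18) / (9987.2 − 820) = 820 × 9969.2 / 9167.2 ≈ 891.74 mm ≈ 0.892 m.

0.892 m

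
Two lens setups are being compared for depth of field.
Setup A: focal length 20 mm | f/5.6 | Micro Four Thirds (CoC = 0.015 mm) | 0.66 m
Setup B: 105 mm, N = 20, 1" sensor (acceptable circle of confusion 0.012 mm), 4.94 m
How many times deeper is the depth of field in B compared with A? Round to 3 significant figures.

Setup A: H = 20²/(5.6×0.015) + 20 ≈ 4781.9 mm; DoF = Df − Dn = 762.48 − 581.81 ≈ 180.67 mm.
Setup B: H = 105²/(20×0.012) + 105 ≈ 46042.5 mm; DoF = Df − Dn = 5521.1 − 4469.6 ≈ 1051.5 mm.
Ratio = 1051.5 / 180.67 ≈ 5.82.

5.82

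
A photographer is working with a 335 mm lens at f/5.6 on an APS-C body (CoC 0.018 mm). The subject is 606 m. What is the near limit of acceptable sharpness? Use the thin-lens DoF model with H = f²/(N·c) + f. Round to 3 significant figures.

Hyperfocal distance H = f²/(N·c) + f = 335²/(5.6 × 0.018) + 335 = 112225/0.1008 + 335 ≈ 1113678.3 mm ≈ 1114 m.
Near limit Dn = s·(H − f)/(H + s − 2f) = 606000 × (1113678.3 − 335) / (1113678.3 + 606000 − 2 × 335) = 606000 × 1113343.3 / 1719008.3 ≈ 392486 mm ≈ 392 m.

392 m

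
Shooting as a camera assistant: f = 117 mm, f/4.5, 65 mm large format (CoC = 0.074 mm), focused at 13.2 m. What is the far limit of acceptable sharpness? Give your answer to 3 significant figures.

Hyperfocal distance H = f²/(N·c) + f = 117²/(4.5 × 0.074) + 117 = 13689/0.333 + 117 ≈ 41225.1 mm ≈ 41.23 m.
Far limit Df = s·(H − f)/(H − s) = 13200 × (41225.1 − 117) / (41225.1 − 13200) = 13200 × 41108.1 / 28025.1 ≈ 19362 mm ≈ 19.4 m.

19.4 m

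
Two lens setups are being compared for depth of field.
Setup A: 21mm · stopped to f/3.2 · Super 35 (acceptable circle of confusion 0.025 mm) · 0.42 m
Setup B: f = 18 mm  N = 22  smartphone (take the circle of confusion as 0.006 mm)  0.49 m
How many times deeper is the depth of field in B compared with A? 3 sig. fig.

3.20

Setup A: H = 21²/(3.2×0.025) + 21 ≈ 5533.5 mm; DoF = Df − Dn = 452.772 − 391.652 ≈ 61.120 mm.
Setup B: H = 18²/(22×0.006) + 18 ≈ 2472.5 mm; DoF = Df − Dn = 606.66 − 410.97 ≈ 195.69 mm.
Ratio = 195.69 / 61.120 ≈ 3.20.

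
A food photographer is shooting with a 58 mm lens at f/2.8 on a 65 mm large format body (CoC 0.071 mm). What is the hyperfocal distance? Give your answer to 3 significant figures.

17.0 m

Hyperfocal distance H = f²/(N·c) + f = 58²/(2.8 × 0.071) + 58 = 3364/0.1988 + 58 ≈ 16979.5 mm ≈ 17.0 m.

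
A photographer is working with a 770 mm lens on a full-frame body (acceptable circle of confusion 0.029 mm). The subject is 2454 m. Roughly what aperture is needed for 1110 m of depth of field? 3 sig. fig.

f/1.80

Write h = H − f = f²/(N·c). The thin-lens limits are Dn = s·h/(h + (s−f)) and Df = s·h/(h − (s−f)), so DoF = Df − Dn = 2·s·(s−f)·h / (h² − (s−f)²).
That is a quadratic in h: DoF·h² − 2·s·(s−f)·h − DoF·(s−f)² = 0 ⇒ h = (s−f)·(s + √(s² + DoF²)) / DoF = 2453230 × (2454000 + √(2454000² + 1110000²)) / 1110000 = 2453230 × (2454000 + 2693365) / 1110000 ≈ 11376280 mm.
Then N = f²/(c·h) = 770² / (0.029 × 11376280) = 592900 / 329912 ≈ 1.80.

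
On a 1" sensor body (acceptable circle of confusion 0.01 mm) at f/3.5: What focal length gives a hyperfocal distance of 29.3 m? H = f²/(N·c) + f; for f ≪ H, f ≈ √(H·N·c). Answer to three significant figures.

From H = f²/(N·c) + f, with f ≪ H: f ≈ √(H·N·c) = √(29300 × 3.5 × 0.01) = √1025.5 ≈ 32.02 mm.
The +f correction barely moves this — solving exactly, f² + N·c·f − N·c·H = 0 ⇒ f = (−N·c + √((N·c)² + 4·N·c·H))/2 = (−0.035 + √4102.0)/2 ≈ 32.006 mm, so f ≈ 32.0 mm.

32.0 mm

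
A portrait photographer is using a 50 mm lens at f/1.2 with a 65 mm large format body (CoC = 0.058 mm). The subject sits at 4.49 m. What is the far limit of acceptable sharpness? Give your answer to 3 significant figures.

Hyperfocal distance H = f²/(N·c) + f = 50²/(1.2 × 0.058) + 50 = 2500/0.0696 + 50 ≈ 35969.5 mm ≈ 35.97 m.
Far limit Df = s·(H − f)/(H − s) = 4490 × (35969.5 − 50) / (35969.5 − 4490) = 4490 × 35919.5 / 31479.5 ≈ 5123.3 mm ≈ 5.12 m.

5.12 m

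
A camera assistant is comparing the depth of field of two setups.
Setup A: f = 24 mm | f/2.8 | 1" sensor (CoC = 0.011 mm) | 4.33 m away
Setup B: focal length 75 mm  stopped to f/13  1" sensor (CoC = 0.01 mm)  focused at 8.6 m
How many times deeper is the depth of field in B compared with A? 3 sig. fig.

1.67

Setup A: H = 24²/(2.8×0.011) + 24 ≈ 18725.3 mm; DoF = Df − Dn = 5625.2 − 3519.6 ≈ 2105.6 mm.
Setup B: H = 75²/(13×0.01) + 75 ≈ 43344.2 mm; DoF = Df − Dn = 10710.1 − 7184.5 ≈ 3525.6 mm.
Ratio = 3525.6 / 2105.6 ≈ 1.67.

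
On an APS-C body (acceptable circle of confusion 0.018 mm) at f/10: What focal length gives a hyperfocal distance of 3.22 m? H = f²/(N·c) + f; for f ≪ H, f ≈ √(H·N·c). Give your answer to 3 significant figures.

From H = f²/(N·c) + f, with f ≪ H: f ≈ √(H·N·c) = √(3220 × 10 × 0.018) = √579.60 ≈ 24.07 mm.
Exact: f² + N·c·f − N·c·H = 0 ⇒ f = (−N·c + √((N·c)² + 4·N·c·H))/2 = (−0.18 + √2318.4)/2 ≈ 23.985 mm ≈ 24.0 mm.

24.0 mm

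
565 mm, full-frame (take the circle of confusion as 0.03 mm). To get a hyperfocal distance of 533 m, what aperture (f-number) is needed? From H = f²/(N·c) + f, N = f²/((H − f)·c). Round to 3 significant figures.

Rearrange H = f²/(N·c) + f for N: N = f² / ((H − f)·c).
N = 565² / ((533000 − 565) × 0.03) = 319225 / 15973 ≈ 20.

f/20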